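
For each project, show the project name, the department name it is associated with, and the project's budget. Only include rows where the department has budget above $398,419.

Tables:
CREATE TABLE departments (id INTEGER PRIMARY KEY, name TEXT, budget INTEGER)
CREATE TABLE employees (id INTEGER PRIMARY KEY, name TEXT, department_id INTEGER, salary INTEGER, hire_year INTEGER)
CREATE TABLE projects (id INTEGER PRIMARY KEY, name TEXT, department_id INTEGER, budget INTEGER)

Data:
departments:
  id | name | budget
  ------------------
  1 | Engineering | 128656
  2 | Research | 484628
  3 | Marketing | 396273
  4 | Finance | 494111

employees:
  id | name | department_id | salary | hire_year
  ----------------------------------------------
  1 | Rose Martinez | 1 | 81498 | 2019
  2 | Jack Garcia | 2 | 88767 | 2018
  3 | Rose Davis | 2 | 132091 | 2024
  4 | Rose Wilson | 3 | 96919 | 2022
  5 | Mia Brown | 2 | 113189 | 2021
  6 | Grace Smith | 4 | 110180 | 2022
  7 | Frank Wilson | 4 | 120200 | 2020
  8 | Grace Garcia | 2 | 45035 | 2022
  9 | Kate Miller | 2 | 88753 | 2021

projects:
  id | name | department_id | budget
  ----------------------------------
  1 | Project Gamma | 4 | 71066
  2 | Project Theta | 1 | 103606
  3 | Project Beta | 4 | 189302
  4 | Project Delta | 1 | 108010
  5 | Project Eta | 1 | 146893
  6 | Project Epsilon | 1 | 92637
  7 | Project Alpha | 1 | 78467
SELECT c.name, p.name AS department, c.budget FROM projects c JOIN departments p ON c.department_id = p.id WHERE p.budget > 398419

Execution result:
name | department | budget
Project Gamma | Finance | 71066
Project Beta | Finance | 189302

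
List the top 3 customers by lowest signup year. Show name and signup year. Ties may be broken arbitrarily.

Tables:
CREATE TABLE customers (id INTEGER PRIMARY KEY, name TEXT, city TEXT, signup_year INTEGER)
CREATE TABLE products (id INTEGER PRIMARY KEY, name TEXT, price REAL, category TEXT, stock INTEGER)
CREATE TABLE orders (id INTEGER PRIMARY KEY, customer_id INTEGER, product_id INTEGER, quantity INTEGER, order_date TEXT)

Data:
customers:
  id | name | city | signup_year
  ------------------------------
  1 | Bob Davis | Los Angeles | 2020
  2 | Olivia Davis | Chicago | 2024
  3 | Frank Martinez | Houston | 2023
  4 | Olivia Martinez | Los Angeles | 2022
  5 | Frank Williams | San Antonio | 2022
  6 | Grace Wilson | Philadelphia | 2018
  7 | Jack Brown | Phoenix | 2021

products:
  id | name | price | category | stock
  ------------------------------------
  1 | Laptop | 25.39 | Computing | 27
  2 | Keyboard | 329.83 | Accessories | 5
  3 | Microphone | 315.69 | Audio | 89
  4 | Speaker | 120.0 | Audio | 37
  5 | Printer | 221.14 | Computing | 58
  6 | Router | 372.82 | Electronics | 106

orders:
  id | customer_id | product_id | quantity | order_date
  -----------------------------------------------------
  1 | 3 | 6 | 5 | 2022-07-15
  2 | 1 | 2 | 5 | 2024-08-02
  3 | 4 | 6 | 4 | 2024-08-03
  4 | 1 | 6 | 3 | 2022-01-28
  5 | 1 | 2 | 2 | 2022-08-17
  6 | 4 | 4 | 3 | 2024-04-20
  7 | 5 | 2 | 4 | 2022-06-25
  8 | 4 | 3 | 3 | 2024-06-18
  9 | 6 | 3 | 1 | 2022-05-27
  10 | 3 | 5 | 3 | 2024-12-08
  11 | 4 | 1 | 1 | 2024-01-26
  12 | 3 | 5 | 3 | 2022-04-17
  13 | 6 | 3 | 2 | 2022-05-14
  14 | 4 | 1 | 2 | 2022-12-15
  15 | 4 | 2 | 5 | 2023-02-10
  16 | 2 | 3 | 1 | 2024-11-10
SELECT name, signup_year FROM customers ORDER BY signup_year ASC LIMIT 3

Execution result:
name | signup_year
Grace Wilson | 2018
Bob Davis | 2020
Jack Brown | 2021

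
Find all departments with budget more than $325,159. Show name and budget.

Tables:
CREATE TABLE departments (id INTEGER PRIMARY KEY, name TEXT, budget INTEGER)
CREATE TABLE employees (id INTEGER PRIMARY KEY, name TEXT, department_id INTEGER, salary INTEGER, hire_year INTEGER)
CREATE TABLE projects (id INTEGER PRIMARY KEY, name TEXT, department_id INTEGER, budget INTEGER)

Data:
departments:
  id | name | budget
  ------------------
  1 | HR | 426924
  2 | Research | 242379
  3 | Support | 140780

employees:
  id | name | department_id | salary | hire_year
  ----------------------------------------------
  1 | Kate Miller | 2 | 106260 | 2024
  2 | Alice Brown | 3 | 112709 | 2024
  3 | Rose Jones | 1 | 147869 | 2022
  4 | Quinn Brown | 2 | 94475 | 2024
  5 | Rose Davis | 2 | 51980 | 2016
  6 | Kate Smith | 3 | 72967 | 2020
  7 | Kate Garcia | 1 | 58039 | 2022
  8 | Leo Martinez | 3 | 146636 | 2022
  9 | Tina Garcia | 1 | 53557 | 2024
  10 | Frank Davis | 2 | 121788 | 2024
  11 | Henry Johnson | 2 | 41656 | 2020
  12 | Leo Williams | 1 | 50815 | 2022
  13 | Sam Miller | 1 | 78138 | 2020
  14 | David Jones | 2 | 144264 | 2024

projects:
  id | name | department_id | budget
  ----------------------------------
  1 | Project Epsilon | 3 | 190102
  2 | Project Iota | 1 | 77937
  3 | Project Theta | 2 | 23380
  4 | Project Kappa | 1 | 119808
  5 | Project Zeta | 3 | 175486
SELECT name, budget FROM departments WHERE budget > 325159

Execution result:
name | budget
HR | 426924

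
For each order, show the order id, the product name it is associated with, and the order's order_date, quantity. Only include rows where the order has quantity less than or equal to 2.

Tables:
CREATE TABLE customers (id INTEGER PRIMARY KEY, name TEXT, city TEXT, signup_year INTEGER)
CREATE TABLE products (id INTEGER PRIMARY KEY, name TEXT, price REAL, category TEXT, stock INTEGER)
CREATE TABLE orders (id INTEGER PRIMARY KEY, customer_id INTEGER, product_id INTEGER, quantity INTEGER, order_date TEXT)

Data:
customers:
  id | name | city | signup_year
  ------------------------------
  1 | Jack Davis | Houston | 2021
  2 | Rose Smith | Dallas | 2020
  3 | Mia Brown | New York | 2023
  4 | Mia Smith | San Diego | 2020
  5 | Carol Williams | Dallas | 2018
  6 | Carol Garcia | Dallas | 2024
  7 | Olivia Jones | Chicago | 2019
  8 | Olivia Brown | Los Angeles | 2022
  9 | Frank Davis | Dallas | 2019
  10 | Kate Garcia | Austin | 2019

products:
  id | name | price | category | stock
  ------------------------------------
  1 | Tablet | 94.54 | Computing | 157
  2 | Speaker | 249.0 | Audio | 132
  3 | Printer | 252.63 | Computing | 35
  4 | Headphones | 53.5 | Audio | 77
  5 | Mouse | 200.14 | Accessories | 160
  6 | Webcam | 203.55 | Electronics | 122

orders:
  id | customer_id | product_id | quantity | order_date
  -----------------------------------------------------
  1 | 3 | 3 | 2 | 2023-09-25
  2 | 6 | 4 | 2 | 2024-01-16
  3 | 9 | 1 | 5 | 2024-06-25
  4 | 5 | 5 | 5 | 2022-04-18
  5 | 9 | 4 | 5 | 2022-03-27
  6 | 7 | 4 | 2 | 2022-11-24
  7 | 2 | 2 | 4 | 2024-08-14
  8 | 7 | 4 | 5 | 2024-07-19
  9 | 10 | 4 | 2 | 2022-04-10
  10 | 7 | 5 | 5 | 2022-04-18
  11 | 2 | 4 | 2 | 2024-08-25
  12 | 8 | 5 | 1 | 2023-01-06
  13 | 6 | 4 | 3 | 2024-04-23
SELECT c.id, p.name AS product, c.order_date, c.quantity FROM orders c JOIN products p ON c.product_id = p.id WHERE c.quantity <= 2

Execution result:
id | product | order_date | quantity
1 | Printer | 2023-09-25 | 2
2 | Headphones | 2024-01-16 | 2
6 | Headphones | 2022-11-24 | 2
9 | Headphones | 2022-04-10 | 2
11 | Headphones | 2024-08-25 | 2
12 | Mouse | 2023-01-06 | 1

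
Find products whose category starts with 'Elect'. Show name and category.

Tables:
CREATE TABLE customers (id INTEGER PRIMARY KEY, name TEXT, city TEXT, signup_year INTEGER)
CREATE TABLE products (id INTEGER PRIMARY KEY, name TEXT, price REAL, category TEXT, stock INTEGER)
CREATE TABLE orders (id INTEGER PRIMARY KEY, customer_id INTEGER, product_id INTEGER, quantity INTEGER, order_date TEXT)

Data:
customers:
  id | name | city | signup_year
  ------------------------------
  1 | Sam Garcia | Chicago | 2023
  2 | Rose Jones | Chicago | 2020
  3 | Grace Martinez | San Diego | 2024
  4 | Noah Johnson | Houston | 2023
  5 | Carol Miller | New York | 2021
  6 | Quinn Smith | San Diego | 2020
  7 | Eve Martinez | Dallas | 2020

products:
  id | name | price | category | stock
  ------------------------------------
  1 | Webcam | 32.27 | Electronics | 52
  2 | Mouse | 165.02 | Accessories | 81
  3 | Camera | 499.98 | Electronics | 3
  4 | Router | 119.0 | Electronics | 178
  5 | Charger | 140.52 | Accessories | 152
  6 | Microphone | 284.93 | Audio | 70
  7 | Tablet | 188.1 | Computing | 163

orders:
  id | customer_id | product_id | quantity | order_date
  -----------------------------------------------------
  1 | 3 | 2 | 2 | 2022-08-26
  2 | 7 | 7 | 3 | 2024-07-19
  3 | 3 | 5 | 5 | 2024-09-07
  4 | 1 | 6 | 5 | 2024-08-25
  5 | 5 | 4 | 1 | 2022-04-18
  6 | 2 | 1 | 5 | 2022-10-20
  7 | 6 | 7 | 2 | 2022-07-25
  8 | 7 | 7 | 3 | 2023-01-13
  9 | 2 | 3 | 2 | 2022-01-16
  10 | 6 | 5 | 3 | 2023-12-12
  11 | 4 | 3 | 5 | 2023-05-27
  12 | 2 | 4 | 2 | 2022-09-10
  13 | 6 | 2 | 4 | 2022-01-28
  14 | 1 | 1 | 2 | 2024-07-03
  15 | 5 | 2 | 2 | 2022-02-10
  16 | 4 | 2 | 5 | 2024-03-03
SELECT name, category FROM products WHERE category LIKE 'Elect%'

Execution result:
name | category
Webcam | Electronics
Camera | Electronics
Router | Electronics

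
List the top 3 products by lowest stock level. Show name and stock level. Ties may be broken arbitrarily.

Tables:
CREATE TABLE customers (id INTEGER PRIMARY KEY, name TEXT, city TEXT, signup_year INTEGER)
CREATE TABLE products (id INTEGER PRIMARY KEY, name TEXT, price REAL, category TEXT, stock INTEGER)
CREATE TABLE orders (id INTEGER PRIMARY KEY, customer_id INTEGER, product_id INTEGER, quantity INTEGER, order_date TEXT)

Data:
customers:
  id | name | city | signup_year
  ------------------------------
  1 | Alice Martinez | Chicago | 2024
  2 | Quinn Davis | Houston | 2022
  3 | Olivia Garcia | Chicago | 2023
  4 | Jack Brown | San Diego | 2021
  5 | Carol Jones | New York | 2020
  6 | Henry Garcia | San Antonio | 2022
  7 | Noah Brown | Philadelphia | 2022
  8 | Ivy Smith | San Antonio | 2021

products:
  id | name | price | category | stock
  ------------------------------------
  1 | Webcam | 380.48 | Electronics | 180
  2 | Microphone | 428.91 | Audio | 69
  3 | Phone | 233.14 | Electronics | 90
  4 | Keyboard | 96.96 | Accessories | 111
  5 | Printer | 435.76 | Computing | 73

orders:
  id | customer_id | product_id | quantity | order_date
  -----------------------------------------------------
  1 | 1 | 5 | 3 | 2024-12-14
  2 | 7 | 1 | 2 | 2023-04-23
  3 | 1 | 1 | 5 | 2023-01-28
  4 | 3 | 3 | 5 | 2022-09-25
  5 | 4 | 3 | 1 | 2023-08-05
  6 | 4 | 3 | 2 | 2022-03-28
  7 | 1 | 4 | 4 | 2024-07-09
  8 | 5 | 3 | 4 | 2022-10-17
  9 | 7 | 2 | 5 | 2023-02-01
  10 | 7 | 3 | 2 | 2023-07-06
SELECT name, stock FROM products ORDER BY stock ASC LIMIT 3

Execution result:
name | stock
Microphone | 69
Printer | 73
Phone | 90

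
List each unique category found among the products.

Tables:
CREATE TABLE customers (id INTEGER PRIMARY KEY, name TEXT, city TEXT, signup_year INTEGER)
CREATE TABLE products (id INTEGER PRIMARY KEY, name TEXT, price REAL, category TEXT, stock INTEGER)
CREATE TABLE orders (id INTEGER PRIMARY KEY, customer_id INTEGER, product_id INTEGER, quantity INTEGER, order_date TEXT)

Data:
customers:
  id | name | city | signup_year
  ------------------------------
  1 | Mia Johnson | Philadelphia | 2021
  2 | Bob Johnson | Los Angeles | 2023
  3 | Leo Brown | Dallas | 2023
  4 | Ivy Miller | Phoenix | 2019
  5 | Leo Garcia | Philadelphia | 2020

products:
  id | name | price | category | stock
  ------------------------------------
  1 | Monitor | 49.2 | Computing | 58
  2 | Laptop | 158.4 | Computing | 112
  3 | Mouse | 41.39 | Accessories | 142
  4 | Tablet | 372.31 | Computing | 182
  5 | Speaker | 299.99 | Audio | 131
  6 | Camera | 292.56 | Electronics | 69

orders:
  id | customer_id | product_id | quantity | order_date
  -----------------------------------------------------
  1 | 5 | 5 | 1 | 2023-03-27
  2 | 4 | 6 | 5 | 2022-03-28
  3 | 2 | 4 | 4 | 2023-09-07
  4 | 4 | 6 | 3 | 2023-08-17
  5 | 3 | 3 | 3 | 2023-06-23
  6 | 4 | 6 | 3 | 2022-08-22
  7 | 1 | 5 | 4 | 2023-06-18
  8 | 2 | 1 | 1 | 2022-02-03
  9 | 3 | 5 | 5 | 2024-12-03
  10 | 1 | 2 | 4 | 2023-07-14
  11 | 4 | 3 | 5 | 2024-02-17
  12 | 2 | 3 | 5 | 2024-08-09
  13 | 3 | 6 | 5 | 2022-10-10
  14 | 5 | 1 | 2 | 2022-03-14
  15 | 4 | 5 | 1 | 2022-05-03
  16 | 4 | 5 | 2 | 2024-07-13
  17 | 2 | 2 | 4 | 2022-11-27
SELECT DISTINCT category FROM products

Execution result:
category
Computing
Accessories
Audio
Electronics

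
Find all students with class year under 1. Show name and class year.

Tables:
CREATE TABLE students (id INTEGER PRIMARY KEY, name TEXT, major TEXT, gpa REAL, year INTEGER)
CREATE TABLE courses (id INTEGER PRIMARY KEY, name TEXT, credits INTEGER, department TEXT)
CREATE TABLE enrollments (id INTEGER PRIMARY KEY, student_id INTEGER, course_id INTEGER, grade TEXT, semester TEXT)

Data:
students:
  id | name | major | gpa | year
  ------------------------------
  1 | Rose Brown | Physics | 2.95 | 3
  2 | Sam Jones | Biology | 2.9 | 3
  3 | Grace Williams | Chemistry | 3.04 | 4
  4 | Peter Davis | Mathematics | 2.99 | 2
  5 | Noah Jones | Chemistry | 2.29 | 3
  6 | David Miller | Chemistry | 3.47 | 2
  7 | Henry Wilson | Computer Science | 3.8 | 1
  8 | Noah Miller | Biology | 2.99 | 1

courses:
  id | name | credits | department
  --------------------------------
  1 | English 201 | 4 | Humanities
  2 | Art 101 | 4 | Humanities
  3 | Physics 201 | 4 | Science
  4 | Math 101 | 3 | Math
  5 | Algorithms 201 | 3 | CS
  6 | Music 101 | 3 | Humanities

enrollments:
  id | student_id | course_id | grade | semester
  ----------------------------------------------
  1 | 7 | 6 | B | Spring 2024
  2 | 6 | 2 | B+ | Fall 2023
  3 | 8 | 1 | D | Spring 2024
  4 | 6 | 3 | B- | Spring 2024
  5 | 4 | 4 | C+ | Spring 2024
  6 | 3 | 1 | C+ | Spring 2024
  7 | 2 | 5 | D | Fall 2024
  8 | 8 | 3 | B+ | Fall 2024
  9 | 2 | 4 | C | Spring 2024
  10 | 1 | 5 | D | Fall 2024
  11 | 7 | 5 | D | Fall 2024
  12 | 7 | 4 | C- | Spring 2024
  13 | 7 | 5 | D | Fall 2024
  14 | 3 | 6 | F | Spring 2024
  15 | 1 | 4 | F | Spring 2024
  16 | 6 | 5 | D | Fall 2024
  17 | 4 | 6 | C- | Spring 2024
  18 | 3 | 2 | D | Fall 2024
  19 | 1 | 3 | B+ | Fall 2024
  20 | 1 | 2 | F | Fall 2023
SELECT name, year FROM students WHERE year < 1

Execution result:
(no rows)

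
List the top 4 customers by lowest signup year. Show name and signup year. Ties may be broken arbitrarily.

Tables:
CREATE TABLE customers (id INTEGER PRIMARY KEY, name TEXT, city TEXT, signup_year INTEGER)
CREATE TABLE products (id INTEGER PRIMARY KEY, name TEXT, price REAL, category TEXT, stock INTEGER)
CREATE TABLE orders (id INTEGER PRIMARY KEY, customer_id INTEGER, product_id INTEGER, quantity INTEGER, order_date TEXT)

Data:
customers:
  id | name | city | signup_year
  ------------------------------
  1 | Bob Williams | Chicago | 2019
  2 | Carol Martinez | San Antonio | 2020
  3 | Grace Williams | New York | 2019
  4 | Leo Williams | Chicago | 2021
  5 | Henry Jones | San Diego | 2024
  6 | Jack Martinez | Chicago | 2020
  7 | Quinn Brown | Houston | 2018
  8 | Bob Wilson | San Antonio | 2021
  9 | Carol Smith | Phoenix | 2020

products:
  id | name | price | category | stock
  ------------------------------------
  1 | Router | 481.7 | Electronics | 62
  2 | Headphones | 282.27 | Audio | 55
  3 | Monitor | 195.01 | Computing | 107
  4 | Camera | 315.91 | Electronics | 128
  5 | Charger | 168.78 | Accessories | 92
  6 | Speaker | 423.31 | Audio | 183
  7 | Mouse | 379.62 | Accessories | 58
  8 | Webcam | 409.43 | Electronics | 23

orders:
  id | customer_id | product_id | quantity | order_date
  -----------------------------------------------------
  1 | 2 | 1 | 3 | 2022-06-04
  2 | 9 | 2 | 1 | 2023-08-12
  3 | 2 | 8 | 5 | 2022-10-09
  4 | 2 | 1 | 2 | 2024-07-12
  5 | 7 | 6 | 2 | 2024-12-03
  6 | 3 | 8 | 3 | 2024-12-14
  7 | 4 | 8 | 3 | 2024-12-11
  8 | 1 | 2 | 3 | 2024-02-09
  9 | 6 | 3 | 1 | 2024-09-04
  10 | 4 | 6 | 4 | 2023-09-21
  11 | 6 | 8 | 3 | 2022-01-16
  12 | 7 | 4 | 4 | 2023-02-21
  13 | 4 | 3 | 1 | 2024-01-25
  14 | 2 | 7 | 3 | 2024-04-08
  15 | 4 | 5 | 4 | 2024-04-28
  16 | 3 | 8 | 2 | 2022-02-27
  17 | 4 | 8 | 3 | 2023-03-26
SELECT name, signup_year FROM customers ORDER BY signup_year ASC LIMIT 4

Execution result:
name | signup_year
Quinn Brown | 2018
Bob Williams | 2019
Grace Williams | 2019
Carol Martinez | 2020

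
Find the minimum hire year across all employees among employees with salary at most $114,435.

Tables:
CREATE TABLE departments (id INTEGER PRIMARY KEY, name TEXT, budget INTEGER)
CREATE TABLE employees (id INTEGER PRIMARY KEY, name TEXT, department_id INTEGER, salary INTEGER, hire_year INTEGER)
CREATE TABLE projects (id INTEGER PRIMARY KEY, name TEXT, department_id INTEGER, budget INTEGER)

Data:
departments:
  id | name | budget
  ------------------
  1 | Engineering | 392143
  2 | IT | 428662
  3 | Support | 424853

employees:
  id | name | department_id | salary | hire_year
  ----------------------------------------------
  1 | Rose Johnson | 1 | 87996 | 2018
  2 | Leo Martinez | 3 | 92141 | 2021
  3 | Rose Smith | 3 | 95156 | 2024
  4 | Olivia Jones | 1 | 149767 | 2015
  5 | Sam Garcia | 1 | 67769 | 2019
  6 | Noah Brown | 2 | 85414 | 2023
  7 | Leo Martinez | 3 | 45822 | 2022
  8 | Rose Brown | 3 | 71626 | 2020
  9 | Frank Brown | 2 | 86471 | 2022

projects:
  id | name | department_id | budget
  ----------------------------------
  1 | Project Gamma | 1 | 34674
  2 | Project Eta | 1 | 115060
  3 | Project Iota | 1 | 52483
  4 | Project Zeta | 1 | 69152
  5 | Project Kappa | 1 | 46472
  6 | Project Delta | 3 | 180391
SELECT MIN(hire_year) FROM employees WHERE salary <= 114435

Execution result:
2018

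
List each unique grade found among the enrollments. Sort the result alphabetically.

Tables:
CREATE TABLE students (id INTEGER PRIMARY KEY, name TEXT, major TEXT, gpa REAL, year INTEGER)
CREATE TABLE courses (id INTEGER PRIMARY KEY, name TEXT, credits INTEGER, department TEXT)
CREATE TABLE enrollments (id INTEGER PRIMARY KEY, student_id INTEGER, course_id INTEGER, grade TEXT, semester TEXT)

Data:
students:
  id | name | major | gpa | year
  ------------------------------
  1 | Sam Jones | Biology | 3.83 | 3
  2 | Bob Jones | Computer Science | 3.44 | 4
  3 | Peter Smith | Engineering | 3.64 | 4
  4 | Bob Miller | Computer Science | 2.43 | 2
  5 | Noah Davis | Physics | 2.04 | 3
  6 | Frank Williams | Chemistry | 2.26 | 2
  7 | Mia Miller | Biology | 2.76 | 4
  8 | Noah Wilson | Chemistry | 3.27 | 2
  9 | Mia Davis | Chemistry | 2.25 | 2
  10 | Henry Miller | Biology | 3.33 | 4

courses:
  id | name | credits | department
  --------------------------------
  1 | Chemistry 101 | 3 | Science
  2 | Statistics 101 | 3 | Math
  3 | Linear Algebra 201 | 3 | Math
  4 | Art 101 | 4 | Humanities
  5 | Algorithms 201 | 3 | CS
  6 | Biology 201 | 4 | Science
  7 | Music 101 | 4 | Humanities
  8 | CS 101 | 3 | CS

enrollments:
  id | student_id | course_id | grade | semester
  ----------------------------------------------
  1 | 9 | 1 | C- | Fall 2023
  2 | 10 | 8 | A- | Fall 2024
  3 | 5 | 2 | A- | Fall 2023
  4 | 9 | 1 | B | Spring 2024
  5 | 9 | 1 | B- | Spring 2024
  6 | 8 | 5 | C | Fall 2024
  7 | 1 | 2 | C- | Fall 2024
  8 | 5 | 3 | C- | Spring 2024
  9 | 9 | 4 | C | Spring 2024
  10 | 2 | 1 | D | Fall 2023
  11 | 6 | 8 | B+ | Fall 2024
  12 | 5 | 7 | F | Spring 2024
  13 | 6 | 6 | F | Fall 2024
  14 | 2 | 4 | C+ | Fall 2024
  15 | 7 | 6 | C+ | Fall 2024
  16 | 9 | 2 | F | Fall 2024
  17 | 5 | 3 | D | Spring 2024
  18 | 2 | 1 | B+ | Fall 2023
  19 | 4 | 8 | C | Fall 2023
SELECT DISTINCT grade FROM enrollments ORDER BY grade

Execution result:
grade
A-
B
B+
B-
C
C+
C-
D
F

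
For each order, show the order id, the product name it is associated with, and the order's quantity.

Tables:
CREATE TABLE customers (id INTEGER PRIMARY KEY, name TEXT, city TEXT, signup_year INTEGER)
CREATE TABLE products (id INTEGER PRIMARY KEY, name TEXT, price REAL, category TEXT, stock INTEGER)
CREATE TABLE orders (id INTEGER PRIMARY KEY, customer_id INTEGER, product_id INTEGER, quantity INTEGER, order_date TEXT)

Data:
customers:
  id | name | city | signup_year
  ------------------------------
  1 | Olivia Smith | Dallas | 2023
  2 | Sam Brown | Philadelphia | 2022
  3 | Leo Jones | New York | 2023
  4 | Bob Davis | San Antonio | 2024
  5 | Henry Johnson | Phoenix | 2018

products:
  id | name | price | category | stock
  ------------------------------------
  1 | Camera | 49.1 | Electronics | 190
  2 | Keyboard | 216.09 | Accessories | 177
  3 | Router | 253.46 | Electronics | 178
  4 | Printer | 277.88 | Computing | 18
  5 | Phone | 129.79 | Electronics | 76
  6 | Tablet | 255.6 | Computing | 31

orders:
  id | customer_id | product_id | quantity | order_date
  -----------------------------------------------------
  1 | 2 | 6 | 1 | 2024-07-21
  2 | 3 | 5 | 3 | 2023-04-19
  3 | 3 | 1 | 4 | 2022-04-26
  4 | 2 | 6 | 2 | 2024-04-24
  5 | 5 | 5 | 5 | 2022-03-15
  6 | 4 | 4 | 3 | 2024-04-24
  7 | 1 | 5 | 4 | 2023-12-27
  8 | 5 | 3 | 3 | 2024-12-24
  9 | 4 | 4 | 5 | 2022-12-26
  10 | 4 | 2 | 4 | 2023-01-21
SELECT c.id, p.name AS product, c.quantity FROM orders c JOIN products p ON c.product_id = p.id

Execution result:
id | product | quantity
1 | Tablet | 1
2 | Phone | 3
3 | Camera | 4
4 | Tablet | 2
5 | Phone | 5
6 | Printer | 3
7 | Phone | 4
8 | Router | 3
9 | Printer | 5
10 | Keyboard | 4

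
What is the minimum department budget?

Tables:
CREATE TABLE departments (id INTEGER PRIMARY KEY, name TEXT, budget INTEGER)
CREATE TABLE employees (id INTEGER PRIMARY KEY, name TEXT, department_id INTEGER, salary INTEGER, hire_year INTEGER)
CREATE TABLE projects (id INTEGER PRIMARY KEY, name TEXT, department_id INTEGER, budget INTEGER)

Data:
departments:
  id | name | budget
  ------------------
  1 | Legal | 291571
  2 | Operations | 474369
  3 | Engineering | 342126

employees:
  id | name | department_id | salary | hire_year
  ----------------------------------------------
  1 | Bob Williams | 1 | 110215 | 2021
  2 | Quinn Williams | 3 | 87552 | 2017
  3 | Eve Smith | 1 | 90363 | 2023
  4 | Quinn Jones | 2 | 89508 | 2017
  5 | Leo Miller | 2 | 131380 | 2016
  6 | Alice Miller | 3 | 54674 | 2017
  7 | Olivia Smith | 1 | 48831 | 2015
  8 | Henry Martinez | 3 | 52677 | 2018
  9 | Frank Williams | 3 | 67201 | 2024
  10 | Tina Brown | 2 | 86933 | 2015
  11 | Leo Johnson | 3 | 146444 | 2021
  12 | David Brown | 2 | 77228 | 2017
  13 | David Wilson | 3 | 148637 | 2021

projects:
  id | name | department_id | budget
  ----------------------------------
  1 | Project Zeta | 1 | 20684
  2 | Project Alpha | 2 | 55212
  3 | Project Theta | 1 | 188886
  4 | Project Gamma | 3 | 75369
SELECT MIN(budget) FROM departments

Execution result:
291571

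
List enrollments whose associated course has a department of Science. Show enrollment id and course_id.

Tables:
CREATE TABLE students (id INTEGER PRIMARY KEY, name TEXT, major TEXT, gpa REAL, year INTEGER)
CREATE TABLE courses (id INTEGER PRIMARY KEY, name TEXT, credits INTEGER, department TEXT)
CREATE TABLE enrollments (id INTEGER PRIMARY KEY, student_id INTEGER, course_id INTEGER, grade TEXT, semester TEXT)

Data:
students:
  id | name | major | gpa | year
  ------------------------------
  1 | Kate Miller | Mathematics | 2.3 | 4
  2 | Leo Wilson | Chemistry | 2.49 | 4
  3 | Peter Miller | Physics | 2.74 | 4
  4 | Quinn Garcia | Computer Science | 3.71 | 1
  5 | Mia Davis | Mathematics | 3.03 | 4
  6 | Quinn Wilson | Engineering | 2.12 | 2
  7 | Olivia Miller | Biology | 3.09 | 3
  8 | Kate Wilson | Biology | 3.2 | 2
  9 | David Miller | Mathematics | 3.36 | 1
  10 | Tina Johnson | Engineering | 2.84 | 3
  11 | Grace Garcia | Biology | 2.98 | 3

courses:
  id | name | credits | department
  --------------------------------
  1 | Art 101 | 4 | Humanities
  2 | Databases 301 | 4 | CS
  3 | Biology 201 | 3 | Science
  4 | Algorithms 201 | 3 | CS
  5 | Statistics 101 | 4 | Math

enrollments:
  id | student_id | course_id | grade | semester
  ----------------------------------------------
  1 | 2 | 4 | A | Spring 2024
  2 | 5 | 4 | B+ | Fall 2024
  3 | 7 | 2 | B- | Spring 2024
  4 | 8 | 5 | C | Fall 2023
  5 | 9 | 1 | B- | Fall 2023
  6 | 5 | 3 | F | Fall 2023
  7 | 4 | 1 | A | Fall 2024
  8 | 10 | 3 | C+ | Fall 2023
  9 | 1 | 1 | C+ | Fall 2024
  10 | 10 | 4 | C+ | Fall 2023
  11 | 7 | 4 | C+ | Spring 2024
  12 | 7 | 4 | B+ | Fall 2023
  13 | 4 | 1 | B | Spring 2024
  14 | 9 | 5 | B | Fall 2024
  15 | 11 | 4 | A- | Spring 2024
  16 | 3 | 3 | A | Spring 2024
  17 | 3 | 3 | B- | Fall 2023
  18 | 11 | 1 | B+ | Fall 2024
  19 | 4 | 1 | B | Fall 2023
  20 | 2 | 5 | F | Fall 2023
SELECT id, course_id FROM enrollments WHERE course_id IN (SELECT id FROM courses WHERE department = 'Science')

Execution result:
id | course_id
6 | 3
8 | 3
16 | 3
17 | 3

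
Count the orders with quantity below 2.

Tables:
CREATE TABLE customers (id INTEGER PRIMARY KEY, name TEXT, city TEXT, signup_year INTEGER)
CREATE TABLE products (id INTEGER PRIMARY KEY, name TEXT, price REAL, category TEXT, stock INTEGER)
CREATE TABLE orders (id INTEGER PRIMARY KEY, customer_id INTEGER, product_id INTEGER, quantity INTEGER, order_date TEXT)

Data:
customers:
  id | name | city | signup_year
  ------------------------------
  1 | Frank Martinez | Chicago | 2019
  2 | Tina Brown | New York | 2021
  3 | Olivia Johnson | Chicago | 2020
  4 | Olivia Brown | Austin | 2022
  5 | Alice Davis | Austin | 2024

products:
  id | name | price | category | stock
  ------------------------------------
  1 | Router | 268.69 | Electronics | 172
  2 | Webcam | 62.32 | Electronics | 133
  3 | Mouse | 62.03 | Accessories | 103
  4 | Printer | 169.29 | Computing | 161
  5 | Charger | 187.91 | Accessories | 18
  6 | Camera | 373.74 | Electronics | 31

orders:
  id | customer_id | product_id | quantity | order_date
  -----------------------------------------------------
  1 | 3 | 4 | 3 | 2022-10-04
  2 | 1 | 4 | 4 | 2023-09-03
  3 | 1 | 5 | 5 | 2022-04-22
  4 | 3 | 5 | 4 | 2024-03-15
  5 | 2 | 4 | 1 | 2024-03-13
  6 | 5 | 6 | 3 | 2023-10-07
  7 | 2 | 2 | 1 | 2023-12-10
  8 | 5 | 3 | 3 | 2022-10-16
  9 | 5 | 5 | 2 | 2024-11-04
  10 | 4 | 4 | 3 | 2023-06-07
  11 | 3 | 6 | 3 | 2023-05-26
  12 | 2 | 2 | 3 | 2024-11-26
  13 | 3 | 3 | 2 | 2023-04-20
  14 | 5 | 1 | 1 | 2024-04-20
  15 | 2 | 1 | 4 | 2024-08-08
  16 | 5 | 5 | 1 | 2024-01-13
SELECT COUNT(*) FROM orders WHERE quantity < 2

Execution result:
4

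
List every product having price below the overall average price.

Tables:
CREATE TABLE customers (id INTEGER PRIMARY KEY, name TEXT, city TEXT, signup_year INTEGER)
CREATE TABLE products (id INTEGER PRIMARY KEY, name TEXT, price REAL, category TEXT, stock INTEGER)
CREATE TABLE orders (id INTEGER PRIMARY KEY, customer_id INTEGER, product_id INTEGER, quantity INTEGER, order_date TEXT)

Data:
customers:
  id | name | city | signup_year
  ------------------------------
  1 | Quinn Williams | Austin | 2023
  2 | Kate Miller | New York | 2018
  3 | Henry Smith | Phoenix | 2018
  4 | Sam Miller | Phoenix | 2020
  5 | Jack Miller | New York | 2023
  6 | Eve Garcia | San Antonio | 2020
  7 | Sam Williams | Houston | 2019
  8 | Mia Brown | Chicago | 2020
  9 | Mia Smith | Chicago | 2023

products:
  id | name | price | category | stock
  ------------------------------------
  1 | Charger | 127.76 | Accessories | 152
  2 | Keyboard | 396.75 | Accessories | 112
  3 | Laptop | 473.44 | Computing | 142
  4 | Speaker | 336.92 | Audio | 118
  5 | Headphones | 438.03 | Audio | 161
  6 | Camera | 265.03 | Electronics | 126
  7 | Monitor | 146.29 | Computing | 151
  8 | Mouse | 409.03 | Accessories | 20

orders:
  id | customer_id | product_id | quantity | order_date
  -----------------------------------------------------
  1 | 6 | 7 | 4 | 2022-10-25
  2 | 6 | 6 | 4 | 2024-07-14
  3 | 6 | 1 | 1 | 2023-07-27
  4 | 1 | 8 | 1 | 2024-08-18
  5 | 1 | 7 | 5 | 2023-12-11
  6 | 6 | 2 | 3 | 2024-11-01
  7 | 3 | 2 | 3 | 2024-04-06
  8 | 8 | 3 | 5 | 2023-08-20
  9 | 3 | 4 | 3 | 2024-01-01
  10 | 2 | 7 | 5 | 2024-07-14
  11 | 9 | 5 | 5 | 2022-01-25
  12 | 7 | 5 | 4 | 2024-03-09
SELECT name, price FROM products WHERE price < (SELECT AVG(price) FROM products)

Execution result:
name | price
Charger | 127.76
Camera | 265.03
Monitor | 146.29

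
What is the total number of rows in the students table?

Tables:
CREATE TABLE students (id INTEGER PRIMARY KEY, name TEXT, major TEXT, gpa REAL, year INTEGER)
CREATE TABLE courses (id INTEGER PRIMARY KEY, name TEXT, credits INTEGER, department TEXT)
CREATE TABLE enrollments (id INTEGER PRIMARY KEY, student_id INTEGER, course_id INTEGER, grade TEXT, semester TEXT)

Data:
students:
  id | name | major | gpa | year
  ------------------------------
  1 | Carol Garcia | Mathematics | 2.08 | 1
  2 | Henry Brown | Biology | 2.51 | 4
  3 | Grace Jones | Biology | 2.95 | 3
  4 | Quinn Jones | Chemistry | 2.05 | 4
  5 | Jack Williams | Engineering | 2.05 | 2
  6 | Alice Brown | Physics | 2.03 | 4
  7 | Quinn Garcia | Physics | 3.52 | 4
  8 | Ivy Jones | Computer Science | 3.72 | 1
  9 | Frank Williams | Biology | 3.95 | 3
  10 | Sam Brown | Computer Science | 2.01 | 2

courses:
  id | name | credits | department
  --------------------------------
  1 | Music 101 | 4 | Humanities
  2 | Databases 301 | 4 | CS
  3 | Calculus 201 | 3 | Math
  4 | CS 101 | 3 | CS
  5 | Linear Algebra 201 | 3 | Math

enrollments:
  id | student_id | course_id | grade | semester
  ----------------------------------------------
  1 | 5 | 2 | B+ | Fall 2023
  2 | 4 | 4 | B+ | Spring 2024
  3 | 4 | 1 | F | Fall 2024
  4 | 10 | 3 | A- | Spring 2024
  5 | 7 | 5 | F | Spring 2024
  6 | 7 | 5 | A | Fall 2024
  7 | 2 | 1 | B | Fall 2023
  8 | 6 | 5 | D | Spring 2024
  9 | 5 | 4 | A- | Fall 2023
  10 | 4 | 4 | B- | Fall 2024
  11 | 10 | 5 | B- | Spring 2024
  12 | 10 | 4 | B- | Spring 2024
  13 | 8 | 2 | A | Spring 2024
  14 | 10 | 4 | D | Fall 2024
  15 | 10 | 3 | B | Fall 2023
SELECT COUNT(*) FROM students

Execution result:
10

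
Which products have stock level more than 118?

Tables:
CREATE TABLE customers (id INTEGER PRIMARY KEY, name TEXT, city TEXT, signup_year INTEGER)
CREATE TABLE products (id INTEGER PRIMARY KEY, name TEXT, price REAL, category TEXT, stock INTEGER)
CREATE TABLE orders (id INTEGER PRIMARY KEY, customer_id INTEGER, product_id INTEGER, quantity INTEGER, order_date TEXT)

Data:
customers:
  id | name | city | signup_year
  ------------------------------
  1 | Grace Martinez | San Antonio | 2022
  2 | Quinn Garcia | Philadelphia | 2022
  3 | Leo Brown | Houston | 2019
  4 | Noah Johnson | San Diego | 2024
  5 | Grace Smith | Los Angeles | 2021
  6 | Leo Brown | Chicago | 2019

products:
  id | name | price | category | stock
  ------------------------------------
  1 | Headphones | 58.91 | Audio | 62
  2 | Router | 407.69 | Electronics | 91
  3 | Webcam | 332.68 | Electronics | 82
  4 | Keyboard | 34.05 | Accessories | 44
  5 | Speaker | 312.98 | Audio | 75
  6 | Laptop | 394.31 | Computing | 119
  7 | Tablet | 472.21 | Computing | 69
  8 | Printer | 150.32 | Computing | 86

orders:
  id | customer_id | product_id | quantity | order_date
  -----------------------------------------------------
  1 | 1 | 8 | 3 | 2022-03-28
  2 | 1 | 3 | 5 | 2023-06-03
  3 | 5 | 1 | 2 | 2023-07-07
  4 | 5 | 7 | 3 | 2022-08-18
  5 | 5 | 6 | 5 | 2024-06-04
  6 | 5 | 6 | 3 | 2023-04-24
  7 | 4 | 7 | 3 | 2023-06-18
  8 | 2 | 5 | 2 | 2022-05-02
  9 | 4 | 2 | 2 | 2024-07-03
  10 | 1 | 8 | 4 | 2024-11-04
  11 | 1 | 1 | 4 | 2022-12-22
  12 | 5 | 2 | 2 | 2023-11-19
SELECT name, stock FROM products WHERE stock > 118

Execution result:
name | stock
Laptop | 119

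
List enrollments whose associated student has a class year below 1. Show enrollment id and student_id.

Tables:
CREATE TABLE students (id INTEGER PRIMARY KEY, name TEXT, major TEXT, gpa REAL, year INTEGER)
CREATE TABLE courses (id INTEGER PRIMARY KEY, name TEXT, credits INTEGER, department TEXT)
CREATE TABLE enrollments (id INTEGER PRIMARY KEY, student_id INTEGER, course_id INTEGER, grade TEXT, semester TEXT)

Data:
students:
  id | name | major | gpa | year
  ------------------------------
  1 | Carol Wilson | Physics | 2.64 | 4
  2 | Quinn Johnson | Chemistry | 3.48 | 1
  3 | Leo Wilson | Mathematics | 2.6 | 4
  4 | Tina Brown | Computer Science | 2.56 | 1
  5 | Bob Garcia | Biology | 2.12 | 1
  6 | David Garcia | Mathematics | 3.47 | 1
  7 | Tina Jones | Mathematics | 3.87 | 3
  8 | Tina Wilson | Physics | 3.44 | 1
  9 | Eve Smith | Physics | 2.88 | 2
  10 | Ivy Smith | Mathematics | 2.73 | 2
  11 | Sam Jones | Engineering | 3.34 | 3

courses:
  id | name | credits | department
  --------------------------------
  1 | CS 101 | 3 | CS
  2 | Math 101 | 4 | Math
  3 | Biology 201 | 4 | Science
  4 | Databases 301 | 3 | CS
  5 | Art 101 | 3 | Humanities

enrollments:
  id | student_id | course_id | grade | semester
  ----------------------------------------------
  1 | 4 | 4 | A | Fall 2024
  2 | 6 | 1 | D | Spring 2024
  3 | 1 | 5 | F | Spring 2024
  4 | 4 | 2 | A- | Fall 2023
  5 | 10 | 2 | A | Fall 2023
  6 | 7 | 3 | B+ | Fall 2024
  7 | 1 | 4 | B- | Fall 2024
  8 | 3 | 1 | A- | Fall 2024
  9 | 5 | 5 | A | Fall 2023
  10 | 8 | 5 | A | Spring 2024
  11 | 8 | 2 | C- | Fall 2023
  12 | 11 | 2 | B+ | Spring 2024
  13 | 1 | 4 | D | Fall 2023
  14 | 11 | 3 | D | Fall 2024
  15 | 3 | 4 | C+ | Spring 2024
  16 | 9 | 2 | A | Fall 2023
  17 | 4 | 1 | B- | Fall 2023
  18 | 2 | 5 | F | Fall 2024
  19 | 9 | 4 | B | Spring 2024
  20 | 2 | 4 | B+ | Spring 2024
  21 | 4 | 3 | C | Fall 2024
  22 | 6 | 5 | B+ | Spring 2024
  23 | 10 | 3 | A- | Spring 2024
SELECT id, student_id FROM enrollments WHERE student_id IN (SELECT id FROM students WHERE year < 1)

Execution result:
(no rows)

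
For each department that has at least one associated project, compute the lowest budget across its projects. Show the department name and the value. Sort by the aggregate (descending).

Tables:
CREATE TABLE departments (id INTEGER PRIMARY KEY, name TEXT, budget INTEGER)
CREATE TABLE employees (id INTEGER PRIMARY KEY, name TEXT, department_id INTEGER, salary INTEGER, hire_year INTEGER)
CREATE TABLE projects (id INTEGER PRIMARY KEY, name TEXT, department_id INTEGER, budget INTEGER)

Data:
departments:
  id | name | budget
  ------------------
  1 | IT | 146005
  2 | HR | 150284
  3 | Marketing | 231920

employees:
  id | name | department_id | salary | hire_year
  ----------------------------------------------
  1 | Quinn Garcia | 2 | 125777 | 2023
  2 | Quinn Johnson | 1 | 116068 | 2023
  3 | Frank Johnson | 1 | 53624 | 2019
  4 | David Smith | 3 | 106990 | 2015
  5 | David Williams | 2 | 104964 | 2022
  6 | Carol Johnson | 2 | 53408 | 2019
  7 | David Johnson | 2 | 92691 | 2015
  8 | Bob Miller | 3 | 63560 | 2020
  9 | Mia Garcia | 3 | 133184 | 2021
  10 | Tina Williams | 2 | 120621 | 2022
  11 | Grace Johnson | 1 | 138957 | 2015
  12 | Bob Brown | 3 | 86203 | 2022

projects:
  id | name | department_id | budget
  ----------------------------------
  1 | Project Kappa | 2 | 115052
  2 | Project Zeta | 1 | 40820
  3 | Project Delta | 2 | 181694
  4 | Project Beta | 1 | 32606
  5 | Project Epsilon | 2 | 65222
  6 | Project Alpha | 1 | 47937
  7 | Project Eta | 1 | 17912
SELECT p.name, MIN(c.budget) AS min_budget FROM projects c JOIN departments p ON c.department_id = p.id GROUP BY p.id, p.name ORDER BY min_budget DESC

Execution result:
name | min_budget
HR | 65222
IT | 17912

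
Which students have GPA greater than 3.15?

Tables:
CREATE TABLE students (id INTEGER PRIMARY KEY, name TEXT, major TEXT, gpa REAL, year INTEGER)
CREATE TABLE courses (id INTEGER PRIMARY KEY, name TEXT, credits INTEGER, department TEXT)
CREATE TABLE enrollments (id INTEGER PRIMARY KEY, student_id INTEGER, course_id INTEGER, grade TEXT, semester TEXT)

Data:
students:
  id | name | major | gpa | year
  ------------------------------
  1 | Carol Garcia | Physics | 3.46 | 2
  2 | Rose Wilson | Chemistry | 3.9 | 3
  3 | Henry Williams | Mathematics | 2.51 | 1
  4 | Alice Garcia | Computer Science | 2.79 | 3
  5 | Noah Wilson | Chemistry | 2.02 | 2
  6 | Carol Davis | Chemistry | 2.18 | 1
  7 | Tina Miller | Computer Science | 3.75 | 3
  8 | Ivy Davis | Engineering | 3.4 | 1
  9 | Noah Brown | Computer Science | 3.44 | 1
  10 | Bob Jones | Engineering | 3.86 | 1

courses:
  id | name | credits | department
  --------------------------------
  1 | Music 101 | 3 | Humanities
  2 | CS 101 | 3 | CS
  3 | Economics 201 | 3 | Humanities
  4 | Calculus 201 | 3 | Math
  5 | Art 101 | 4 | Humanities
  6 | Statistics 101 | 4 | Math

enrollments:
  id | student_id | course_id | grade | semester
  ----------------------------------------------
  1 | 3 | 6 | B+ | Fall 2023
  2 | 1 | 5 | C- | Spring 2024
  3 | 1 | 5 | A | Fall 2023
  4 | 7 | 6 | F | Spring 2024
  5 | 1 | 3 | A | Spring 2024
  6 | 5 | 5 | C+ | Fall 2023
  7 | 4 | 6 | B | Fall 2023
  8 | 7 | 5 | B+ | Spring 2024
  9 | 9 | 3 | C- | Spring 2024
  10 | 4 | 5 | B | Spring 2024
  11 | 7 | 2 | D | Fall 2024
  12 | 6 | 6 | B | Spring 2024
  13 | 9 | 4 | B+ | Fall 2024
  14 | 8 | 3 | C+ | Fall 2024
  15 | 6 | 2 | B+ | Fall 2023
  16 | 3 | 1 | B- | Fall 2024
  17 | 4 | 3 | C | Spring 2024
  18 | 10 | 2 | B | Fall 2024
SELECT name, gpa FROM students WHERE gpa > 3.15

Execution result:
name | gpa
Carol Garcia | 3.46
Rose Wilson | 3.90
Tina Miller | 3.75
Ivy Davis | 3.40
Noah Brown | 3.44
Bob Jones | 3.86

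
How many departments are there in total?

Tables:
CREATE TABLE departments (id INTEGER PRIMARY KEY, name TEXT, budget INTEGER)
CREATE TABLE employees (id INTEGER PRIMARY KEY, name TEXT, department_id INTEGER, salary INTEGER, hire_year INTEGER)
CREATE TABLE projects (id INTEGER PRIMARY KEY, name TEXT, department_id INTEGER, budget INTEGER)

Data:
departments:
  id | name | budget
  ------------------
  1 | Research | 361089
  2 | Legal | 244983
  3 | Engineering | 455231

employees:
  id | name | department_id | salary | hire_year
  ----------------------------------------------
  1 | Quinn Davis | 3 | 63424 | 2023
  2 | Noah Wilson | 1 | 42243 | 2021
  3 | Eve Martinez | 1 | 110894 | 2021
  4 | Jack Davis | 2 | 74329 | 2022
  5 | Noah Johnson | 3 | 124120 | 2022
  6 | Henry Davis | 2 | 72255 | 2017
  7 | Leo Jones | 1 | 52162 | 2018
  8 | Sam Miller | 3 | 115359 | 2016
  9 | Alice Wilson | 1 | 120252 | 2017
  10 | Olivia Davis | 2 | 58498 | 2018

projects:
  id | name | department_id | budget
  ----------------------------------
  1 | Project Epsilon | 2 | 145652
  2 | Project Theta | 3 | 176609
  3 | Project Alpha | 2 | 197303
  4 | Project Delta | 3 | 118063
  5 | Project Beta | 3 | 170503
SELECT COUNT(*) FROM departments

Execution result:
3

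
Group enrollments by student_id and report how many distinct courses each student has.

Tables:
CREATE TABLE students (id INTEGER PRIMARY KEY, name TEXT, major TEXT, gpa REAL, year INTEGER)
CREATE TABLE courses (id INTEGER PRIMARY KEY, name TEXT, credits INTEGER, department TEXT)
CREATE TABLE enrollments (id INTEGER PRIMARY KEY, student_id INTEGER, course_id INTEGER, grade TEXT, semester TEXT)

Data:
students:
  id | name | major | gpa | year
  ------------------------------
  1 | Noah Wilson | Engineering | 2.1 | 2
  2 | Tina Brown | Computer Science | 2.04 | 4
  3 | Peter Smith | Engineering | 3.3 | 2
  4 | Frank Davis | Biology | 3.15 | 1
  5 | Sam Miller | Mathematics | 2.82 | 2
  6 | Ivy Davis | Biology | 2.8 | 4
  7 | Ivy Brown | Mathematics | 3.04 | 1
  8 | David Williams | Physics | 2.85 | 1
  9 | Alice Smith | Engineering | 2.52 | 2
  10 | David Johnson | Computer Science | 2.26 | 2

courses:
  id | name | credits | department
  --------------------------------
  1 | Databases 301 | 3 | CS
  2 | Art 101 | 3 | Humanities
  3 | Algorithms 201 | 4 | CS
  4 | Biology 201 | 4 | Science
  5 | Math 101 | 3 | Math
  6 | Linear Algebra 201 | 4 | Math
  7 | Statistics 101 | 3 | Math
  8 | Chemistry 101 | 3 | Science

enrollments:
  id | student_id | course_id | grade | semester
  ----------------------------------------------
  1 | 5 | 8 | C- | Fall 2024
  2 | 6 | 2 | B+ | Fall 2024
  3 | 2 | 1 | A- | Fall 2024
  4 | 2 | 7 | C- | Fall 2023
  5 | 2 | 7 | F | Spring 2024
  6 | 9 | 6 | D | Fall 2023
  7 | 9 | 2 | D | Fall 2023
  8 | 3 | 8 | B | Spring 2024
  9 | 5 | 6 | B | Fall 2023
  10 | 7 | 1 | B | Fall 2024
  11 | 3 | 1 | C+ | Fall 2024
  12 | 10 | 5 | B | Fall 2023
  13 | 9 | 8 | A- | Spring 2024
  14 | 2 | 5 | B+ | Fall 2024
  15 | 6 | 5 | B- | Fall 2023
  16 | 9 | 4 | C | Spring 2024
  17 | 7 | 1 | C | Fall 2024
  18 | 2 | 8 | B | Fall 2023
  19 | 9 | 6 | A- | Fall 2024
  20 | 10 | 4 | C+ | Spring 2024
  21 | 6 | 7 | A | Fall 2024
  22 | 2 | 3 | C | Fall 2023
SELECT student_id, COUNT(DISTINCT course_id) AS distinct_course_count FROM enrollments GROUP BY student_id

Execution result:
student_id | distinct_course_count
2 | 5
3 | 2
5 | 2
6 | 3
7 | 1
9 | 4
10 | 2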